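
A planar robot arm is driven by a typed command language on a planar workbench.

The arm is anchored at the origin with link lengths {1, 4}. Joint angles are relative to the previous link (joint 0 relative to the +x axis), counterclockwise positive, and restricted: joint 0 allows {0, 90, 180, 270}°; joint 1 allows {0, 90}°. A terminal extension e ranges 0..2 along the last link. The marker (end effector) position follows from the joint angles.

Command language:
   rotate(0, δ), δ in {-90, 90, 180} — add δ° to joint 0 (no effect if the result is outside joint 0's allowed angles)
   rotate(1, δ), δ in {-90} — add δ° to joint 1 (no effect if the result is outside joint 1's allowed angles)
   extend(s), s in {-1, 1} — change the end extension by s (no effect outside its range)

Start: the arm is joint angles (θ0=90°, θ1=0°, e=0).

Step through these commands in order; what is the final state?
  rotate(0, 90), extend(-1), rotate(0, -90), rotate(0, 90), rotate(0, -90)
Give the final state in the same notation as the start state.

t0: joint angles (θ0=90°, θ1=0°, e=0)
[1] after rotate(0, 90): joint angles (θ0=180°, θ1=0°, e=0)
[2] after extend(-1): joint angles (θ0=180°, θ1=0°, e=0)
[3] after rotate(0, -90): joint angles (θ0=90°, θ1=0°, e=0)
[4] after rotate(0, 90): joint angles (θ0=180°, θ1=0°, e=0)
[5] after rotate(0, -90): joint angles (θ0=90°, θ1=0°, e=0)

joint angles (θ0=90°, θ1=0°, e=0)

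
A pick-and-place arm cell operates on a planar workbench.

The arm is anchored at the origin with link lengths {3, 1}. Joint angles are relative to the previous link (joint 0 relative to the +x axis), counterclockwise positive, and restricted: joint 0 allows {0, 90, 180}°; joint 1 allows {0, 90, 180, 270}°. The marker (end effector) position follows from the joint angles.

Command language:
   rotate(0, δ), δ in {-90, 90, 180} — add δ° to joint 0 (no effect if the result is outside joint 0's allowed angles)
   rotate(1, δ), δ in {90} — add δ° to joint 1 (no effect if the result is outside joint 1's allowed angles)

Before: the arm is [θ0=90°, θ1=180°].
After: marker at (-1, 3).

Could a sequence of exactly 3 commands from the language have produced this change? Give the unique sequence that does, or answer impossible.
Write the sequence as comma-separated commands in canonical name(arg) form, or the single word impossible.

rotate(1, 90), rotate(1, 90), rotate(1, 90)

start: [θ0=90°, θ1=180°]
step 1 (rotate(1, 90)): [θ0=90°, θ1=270°]
step 2 (rotate(1, 90)): [θ0=90°, θ1=0°]
step 3 (rotate(1, 90)): [θ0=90°, θ1=90°]
no other 3-command option fits: unique.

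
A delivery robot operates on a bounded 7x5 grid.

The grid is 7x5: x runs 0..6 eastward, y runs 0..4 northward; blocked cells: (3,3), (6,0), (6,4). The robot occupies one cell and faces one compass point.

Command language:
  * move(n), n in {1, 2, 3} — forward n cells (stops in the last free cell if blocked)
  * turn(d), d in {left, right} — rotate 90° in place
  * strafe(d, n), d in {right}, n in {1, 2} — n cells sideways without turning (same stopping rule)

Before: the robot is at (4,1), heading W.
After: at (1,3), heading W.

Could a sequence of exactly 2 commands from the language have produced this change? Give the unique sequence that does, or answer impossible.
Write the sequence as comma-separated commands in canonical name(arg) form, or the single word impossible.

key: order matters: swapping move(3) and strafe(right, 2) lands elsewhere
t0: at (4,1), heading W
step 1 (move(3)): at (1,1), heading W
step 2 (strafe(right, 2)): at (1,3), heading W
no rival 2-sequence matches.

move(3), strafe(right, 2)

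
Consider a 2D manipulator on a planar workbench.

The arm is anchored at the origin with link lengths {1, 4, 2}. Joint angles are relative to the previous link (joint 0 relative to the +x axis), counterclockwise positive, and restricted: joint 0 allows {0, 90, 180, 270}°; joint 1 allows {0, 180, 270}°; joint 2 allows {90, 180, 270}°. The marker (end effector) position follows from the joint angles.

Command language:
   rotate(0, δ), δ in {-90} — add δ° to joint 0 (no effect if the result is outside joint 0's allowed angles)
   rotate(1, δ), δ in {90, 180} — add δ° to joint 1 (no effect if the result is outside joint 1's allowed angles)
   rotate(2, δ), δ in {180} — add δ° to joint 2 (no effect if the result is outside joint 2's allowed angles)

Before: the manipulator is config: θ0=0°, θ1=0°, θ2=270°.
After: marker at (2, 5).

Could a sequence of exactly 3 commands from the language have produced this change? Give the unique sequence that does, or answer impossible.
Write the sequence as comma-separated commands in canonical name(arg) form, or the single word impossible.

rotate(0, -90), rotate(0, -90), rotate(0, -90)

t0: config: θ0=0°, θ1=0°, θ2=270°
t=1 rotate(0, -90) ⇒ config: θ0=270°, θ1=0°, θ2=270°
t=2 rotate(0, -90) ⇒ config: θ0=180°, θ1=0°, θ2=270°
t=3 rotate(0, -90) ⇒ config: θ0=90°, θ1=0°, θ2=270°
no rival 3-sequence matches.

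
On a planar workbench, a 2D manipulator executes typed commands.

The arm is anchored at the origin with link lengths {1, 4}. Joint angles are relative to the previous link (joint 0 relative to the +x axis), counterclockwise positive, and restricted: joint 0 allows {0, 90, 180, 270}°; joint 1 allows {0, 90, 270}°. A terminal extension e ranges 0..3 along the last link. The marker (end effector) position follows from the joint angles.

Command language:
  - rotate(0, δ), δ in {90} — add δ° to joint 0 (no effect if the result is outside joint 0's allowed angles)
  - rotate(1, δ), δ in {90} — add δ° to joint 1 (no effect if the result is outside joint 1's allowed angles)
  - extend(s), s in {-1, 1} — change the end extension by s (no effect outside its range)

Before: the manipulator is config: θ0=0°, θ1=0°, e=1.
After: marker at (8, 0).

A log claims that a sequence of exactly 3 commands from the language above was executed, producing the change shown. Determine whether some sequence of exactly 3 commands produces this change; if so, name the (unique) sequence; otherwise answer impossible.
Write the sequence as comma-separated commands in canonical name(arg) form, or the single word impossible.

extend(1), extend(1), extend(1)

t0: config: θ0=0°, θ1=0°, e=1
1. extend(1) → config: θ0=0°, θ1=0°, e=2
2. extend(1) → config: θ0=0°, θ1=0°, e=3
3. extend(1) → config: θ0=0°, θ1=0°, e=3
no rival 3-sequence matches.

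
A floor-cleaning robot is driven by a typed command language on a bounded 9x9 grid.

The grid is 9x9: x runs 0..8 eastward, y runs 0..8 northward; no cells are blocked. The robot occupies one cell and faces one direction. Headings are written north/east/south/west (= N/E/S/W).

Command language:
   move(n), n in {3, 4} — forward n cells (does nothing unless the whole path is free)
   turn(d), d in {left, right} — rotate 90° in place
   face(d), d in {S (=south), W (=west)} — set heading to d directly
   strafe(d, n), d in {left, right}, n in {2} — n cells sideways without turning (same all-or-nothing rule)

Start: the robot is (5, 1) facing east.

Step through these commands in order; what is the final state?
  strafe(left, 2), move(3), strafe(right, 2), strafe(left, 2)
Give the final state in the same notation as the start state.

initial: (5, 1) facing east
1. strafe(left, 2) → (5, 3) facing east
2. move(3) → (8, 3) facing east
3. strafe(right, 2) → (8, 1) facing east
4. strafe(left, 2) → (8, 3) facing east

(8, 3) facing east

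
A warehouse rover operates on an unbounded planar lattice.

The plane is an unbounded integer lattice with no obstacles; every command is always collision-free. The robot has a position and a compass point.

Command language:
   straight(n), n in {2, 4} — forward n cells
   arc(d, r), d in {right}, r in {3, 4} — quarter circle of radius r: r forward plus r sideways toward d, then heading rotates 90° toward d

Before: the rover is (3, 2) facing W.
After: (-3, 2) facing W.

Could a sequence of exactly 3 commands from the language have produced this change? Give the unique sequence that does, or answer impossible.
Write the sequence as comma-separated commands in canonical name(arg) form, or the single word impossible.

key: heading stays W — no command in the sequence turns
start: (3, 2) facing W
[1] after straight(2): (1, 2) facing W
[2] after straight(2): (-1, 2) facing W
[3] after straight(2): (-3, 2) facing W
no rival 3-sequence matches.

straight(2), straight(2), straight(2)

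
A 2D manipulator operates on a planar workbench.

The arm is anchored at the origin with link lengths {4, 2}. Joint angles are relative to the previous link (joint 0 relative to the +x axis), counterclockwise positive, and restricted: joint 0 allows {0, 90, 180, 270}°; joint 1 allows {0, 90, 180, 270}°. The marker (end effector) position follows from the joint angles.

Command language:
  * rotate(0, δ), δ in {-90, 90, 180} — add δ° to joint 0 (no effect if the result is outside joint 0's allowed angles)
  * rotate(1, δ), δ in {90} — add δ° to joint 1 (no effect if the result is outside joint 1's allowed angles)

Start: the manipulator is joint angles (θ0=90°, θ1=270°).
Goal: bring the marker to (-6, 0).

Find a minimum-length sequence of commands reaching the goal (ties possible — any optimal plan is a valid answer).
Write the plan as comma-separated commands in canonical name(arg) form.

rotate(1, 90), rotate(0, 90)

start: joint angles (θ0=90°, θ1=270°)
1. rotate(1, 90) → joint angles (θ0=90°, θ1=0°)
2. rotate(0, 90) → joint angles (θ0=180°, θ1=0°)
shorter routes all fall short; 2 is best.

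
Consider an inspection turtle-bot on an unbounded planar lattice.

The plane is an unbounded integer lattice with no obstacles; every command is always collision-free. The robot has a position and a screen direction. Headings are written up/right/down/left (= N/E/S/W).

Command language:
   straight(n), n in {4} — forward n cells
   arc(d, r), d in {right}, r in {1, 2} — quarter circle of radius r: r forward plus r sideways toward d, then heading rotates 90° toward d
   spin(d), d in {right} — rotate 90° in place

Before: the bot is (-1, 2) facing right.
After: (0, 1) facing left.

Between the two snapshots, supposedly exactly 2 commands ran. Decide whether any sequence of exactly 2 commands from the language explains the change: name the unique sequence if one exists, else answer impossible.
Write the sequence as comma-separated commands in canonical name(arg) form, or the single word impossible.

key: cell and facing (now W) both changed — the 2 commands mix motion and turning
from: (-1, 2) facing right
t=1 arc(right, 1) ⇒ (0, 1) facing down
t=2 spin(right) ⇒ (0, 1) facing left
no other 2-command option fits: unique.

arc(right, 1), spin(right)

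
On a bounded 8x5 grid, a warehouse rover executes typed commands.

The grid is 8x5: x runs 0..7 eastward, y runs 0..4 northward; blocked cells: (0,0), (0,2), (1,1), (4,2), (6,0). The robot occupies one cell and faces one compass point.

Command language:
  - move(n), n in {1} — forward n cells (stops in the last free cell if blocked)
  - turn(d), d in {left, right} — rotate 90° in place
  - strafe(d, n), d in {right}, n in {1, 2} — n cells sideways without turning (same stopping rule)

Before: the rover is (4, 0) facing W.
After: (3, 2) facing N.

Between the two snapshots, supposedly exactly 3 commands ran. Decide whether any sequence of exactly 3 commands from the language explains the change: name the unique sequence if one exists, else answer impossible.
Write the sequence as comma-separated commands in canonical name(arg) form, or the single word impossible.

key: cell and facing (now N) both changed — the 3 commands mix motion and turning
begin: (4, 0) facing W
[1] after move(1): (3, 0) facing W
[2] after strafe(right, 2): (3, 2) facing W
[3] after turn(right): (3, 2) facing N
no rival 3-sequence matches.

move(1), strafe(right, 2), turn(right)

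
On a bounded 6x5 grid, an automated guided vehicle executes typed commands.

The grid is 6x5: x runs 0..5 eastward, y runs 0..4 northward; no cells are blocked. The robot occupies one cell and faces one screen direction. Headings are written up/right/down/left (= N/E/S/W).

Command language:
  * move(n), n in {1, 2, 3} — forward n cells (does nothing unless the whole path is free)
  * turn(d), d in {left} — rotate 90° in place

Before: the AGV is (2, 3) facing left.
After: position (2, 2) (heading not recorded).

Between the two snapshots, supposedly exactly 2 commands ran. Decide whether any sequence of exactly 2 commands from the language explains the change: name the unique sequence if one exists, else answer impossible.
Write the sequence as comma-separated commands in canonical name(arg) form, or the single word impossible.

key: order matters: swapping turn(left) and move(1) lands elsewhere
initial: (2, 3) facing left
step 1 (turn(left)): (2, 3) facing down
step 2 (move(1)): (2, 2) facing down
all 16 alternatives checked — unique.

turn(left), move(1)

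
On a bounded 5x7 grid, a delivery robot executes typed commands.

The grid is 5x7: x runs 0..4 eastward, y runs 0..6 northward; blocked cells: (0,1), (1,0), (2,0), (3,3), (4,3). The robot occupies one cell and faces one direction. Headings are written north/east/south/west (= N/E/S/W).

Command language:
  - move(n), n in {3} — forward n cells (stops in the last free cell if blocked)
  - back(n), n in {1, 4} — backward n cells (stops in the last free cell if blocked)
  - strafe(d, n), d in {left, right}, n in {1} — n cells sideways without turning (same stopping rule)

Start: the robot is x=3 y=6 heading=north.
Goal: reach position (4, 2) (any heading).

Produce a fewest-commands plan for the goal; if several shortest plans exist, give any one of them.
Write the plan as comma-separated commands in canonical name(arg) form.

strafe(left, 1), back(4), strafe(right, 1), strafe(right, 1)

begin: x=3 y=6 heading=north
t=1 strafe(left, 1) ⇒ x=2 y=6 heading=north
t=2 back(4) ⇒ x=2 y=2 heading=north
t=3 strafe(right, 1) ⇒ x=3 y=2 heading=north
t=4 strafe(right, 1) ⇒ x=4 y=2 heading=north
no 3-step plan works, so 4 is optimal.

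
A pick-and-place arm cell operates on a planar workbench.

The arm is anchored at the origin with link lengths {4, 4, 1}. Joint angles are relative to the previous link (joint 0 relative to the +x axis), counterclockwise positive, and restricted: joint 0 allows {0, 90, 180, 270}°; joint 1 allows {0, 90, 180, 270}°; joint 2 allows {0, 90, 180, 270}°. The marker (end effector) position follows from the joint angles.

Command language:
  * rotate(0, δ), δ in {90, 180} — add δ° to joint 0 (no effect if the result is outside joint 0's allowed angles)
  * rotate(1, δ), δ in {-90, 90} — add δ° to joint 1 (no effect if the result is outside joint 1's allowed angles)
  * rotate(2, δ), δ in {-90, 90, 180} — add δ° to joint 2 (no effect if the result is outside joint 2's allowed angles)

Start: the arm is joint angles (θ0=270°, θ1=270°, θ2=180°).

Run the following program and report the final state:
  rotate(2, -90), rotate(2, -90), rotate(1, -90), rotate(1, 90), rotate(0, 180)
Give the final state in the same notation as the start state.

from: joint angles (θ0=270°, θ1=270°, θ2=180°)
1. rotate(2, -90) → joint angles (θ0=270°, θ1=270°, θ2=90°)
2. rotate(2, -90) → joint angles (θ0=270°, θ1=270°, θ2=0°)
3. rotate(1, -90) → joint angles (θ0=270°, θ1=180°, θ2=0°)
4. rotate(1, 90) → joint angles (θ0=270°, θ1=270°, θ2=0°)
5. rotate(0, 180) → joint angles (θ0=90°, θ1=270°, θ2=0°)

joint angles (θ0=90°, θ1=270°, θ2=0°)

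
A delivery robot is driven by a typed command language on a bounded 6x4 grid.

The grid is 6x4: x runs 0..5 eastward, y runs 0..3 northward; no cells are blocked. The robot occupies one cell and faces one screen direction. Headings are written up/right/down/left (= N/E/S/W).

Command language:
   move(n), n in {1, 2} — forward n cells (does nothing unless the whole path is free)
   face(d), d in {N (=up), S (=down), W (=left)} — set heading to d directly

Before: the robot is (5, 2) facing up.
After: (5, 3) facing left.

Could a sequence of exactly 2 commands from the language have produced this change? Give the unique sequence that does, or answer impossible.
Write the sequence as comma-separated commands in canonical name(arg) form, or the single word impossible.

move(1), face(W)

key: position moved to (5,3) AND the heading swung to W — translation plus rotation needed
start: (5, 2) facing up
1. move(1) → (5, 3) facing up
2. face(W) → (5, 3) facing left
no other 2-command option fits: unique.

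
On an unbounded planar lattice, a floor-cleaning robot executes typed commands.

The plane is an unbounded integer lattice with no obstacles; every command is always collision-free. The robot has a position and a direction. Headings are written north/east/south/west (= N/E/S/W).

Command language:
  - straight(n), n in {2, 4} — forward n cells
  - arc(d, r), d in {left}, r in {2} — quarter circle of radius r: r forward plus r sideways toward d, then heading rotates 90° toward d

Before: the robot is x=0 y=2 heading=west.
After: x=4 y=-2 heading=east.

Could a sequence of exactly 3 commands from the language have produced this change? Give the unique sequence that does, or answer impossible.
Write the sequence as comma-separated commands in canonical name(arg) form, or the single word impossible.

arc(left, 2), arc(left, 2), straight(4)

key: running straight(4) before arc(left, 2) would end elsewhere — order is forced
initial: x=0 y=2 heading=west
t=1 arc(left, 2) ⇒ x=-2 y=0 heading=south
t=2 arc(left, 2) ⇒ x=0 y=-2 heading=east
t=3 straight(4) ⇒ x=4 y=-2 heading=east
all 27 alternatives checked — unique.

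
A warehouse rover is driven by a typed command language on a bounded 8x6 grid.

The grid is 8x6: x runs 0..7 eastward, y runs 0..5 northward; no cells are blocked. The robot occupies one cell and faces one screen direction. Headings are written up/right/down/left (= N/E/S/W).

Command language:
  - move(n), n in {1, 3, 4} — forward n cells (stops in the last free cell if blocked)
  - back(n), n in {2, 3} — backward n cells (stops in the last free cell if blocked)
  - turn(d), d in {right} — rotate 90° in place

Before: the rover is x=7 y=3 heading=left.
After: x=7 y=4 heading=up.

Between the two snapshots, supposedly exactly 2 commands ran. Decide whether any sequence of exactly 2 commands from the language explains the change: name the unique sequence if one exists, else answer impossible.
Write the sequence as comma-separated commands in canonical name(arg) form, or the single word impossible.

turn(right), move(1)

key: order matters: swapping turn(right) and move(1) lands elsewhere
start: x=7 y=3 heading=left
t=1 turn(right) ⇒ x=7 y=3 heading=up
t=2 move(1) ⇒ x=7 y=4 heading=up
uniquely the one of 36 2-step routes that fits.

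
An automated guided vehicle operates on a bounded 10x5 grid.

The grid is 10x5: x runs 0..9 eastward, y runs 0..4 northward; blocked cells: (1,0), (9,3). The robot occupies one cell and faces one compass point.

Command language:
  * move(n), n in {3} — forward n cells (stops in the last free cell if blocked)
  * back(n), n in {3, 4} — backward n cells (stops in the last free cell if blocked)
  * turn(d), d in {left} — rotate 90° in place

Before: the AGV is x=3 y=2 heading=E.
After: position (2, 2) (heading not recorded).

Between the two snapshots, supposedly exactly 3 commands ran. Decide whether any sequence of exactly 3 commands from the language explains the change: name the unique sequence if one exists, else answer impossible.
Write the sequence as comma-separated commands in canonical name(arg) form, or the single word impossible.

move(3), back(4), turn(left)

key: running turn(left) before move(3) would end elsewhere — order is forced
from: x=3 y=2 heading=E
[1] after move(3): x=6 y=2 heading=E
[2] after back(4): x=2 y=2 heading=E
[3] after turn(left): x=2 y=2 heading=N
no other 3-command option fits: unique.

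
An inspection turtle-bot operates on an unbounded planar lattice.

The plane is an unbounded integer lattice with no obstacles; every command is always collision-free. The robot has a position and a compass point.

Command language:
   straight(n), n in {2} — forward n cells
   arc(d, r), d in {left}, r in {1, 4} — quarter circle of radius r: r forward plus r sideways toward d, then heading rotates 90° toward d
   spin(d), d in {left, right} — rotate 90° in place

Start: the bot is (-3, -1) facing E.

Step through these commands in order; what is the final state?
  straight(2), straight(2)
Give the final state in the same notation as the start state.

from: (-3, -1) facing E
t=1 straight(2) ⇒ (-1, -1) facing E
t=2 straight(2) ⇒ (1, -1) facing E

(1, -1) facing E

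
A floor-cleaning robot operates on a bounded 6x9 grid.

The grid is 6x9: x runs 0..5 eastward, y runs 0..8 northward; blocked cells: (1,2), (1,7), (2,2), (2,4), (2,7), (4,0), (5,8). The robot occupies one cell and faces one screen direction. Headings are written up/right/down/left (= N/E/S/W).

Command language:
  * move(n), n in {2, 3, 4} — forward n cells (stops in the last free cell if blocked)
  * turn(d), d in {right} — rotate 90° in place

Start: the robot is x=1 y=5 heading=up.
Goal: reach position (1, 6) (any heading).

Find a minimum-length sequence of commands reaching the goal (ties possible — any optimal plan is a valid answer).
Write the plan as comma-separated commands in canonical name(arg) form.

t0: x=1 y=5 heading=up
1. move(4) → x=1 y=6 heading=up
nothing shorter than 1 reaches the goal.

move(4)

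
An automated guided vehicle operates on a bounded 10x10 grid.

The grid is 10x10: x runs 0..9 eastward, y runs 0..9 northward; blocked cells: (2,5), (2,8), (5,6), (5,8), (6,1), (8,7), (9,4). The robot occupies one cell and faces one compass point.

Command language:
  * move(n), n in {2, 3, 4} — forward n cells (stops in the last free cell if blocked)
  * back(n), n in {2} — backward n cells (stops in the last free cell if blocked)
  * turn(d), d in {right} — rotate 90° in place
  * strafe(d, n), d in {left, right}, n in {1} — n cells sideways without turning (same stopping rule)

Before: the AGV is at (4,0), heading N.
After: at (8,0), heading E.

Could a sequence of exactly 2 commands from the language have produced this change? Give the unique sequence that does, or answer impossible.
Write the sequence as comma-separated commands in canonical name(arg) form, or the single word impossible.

turn(right), move(4)

key: position moved to (8,0) AND the heading swung to E — translation plus rotation needed
begin: at (4,0), heading N
[1] after turn(right): at (4,0), heading E
[2] after move(4): at (8,0), heading E
all 49 alternatives checked — unique.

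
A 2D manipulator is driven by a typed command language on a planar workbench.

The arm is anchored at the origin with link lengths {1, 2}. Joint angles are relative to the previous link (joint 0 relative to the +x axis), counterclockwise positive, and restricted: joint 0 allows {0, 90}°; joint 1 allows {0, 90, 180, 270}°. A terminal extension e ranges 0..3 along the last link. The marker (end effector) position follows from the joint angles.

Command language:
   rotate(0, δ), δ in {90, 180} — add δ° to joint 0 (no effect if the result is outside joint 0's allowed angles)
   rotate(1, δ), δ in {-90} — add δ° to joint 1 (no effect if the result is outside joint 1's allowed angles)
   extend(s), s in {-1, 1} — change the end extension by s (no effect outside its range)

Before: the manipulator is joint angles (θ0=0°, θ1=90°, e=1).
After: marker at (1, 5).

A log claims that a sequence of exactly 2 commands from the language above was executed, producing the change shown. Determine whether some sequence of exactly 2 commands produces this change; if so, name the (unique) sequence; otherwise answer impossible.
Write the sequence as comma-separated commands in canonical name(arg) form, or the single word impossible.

extend(1), extend(1)

t0: joint angles (θ0=0°, θ1=90°, e=1)
[1] after extend(1): joint angles (θ0=0°, θ1=90°, e=2)
[2] after extend(1): joint angles (θ0=0°, θ1=90°, e=3)
no other 2-command option fits: unique.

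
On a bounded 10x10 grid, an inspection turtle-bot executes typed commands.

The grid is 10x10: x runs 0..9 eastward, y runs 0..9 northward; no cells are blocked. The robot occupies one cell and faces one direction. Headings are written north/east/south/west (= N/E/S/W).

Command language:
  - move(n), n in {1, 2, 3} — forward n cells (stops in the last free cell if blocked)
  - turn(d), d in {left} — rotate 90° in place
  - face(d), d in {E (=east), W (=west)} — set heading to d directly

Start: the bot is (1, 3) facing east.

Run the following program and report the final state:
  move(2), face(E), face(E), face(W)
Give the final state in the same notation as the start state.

initial: (1, 3) facing east
step 1 (move(2)): (3, 3) facing east
step 2 (face(E)): (3, 3) facing east
step 3 (face(E)): (3, 3) facing east
step 4 (face(W)): (3, 3) facing west

(3, 3) facing west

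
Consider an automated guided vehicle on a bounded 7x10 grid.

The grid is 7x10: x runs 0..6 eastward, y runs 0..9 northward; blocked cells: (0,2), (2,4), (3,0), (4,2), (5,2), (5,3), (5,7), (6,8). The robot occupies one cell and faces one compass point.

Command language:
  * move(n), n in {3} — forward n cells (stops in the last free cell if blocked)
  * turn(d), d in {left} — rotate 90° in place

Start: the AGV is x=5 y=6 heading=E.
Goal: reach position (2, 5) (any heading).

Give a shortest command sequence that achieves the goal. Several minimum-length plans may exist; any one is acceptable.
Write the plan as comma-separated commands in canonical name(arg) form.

from: x=5 y=6 heading=E
t=1 turn(left) ⇒ x=5 y=6 heading=N
t=2 turn(left) ⇒ x=5 y=6 heading=W
t=3 move(3) ⇒ x=2 y=6 heading=W
t=4 turn(left) ⇒ x=2 y=6 heading=S
t=5 move(3) ⇒ x=2 y=5 heading=S
shorter routes all fall short; 5 is best.

turn(left), turn(left), move(3), turn(left), move(3)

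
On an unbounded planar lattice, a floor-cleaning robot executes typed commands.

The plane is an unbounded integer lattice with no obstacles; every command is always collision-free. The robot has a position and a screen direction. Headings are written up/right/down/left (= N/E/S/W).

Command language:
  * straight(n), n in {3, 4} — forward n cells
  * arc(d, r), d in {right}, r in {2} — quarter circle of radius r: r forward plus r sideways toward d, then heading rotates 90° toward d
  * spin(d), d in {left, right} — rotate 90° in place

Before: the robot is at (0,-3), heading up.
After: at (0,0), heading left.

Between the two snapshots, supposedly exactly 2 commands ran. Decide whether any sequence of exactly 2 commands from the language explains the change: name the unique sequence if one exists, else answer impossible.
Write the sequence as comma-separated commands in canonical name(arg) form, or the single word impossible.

key: running spin(left) before straight(3) would end elsewhere — order is forced
t0: at (0,-3), heading up
[1] after straight(3): at (0,0), heading up
[2] after spin(left): at (0,0), heading left
all 25 alternatives checked — unique.

straight(3), spin(left)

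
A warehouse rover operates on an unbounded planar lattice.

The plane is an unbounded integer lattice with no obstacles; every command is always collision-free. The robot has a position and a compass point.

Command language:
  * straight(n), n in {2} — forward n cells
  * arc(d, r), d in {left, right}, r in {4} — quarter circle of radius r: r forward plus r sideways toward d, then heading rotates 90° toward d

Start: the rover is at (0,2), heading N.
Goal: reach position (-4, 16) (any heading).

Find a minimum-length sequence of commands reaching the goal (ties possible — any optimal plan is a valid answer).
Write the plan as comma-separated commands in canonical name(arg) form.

straight(2), arc(left, 4), arc(right, 4), arc(right, 4)

begin: at (0,2), heading N
step 1 (straight(2)): at (0,4), heading N
step 2 (arc(left, 4)): at (-4,8), heading W
step 3 (arc(right, 4)): at (-8,12), heading N
step 4 (arc(right, 4)): at (-4,16), heading E
minimal: 4 command(s), checked below 4.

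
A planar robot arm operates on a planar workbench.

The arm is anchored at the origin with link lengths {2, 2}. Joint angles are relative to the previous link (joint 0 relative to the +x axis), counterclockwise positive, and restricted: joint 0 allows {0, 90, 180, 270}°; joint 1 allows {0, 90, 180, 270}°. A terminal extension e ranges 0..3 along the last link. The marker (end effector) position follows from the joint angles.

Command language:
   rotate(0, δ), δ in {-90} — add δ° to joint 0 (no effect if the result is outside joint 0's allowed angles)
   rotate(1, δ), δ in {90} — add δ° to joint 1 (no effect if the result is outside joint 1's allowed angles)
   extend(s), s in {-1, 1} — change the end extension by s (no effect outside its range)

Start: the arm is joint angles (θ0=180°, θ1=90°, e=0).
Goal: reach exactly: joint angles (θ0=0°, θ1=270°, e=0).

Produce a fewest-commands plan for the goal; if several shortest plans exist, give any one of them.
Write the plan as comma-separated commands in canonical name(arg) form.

from: joint angles (θ0=180°, θ1=90°, e=0)
[1] after rotate(0, -90): joint angles (θ0=90°, θ1=90°, e=0)
[2] after rotate(0, -90): joint angles (θ0=0°, θ1=90°, e=0)
[3] after rotate(1, 90): joint angles (θ0=0°, θ1=180°, e=0)
[4] after rotate(1, 90): joint angles (θ0=0°, θ1=270°, e=0)
no 3-step plan works, so 4 is optimal.

rotate(0, -90), rotate(0, -90), rotate(1, 90), rotate(1, 90)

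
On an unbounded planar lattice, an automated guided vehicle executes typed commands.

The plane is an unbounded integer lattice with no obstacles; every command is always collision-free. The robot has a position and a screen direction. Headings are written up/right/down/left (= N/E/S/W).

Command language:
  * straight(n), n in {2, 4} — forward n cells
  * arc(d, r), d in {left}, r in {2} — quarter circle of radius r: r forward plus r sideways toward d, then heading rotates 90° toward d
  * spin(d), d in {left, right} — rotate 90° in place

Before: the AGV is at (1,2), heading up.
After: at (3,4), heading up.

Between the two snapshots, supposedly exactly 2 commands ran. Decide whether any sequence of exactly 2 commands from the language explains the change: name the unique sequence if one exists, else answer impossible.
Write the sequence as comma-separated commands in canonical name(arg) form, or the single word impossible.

spin(right), arc(left, 2)

key: still facing N at the end — net rotation zero over 2 steps
t0: at (1,2), heading up
step 1 (spin(right)): at (1,2), heading right
step 2 (arc(left, 2)): at (3,4), heading up
no rival 2-sequence matches.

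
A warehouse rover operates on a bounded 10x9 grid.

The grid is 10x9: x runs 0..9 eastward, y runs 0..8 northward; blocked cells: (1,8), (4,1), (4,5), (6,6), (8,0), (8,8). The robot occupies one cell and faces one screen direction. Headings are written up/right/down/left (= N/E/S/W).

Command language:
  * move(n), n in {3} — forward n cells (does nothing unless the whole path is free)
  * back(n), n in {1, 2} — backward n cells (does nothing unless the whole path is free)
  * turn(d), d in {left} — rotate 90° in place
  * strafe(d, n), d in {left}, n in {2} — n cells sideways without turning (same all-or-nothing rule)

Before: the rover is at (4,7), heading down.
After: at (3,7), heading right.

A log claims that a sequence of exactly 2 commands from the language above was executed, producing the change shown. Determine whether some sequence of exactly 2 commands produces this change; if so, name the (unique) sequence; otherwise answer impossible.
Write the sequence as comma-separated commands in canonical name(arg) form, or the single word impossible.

turn(left), back(1)

key: order matters: swapping turn(left) and back(1) lands elsewhere
from: at (4,7), heading down
t=1 turn(left) ⇒ at (4,7), heading right
t=2 back(1) ⇒ at (3,7), heading right
uniquely the one of 25 2-step routes that fits.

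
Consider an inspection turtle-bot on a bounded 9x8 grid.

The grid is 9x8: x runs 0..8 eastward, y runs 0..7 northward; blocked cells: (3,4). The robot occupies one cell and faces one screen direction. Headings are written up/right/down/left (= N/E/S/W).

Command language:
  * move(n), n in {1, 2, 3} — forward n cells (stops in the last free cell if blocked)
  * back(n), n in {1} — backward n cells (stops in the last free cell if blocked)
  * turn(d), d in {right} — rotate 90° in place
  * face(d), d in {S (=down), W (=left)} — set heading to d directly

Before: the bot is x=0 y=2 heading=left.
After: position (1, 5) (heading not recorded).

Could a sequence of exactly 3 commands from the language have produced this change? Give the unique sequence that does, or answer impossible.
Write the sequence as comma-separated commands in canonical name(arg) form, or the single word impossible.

back(1), turn(right), move(3)

key: order matters: swapping back(1) and move(3) lands elsewhere
from: x=0 y=2 heading=left
[1] after back(1): x=1 y=2 heading=left
[2] after turn(right): x=1 y=2 heading=up
[3] after move(3): x=1 y=5 heading=up
no other 3-command option fits: unique.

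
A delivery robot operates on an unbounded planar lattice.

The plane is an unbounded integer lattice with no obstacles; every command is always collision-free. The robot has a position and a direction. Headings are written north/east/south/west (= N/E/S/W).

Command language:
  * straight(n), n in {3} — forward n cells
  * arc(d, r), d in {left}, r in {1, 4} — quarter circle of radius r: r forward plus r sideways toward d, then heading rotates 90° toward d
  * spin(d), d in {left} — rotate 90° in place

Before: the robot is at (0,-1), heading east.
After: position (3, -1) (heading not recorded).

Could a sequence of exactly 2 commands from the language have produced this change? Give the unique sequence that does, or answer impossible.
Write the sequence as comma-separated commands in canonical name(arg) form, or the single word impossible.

key: running spin(left) before straight(3) would end elsewhere — order is forced
from: at (0,-1), heading east
1. straight(3) → at (3,-1), heading east
2. spin(left) → at (3,-1), heading north
no rival 2-sequence matches.

straight(3), spin(left)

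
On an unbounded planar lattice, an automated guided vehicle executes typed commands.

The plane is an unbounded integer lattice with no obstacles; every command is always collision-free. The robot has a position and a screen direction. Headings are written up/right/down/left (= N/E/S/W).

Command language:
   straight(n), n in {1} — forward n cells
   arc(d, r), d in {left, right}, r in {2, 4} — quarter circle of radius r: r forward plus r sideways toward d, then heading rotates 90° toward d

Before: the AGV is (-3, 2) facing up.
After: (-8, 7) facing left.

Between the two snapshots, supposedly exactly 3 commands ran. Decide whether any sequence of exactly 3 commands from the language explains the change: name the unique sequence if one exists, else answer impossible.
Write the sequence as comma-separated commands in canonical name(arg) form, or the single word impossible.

key: cell and facing (now W) both changed — the 3 commands mix motion and turning
begin: (-3, 2) facing up
[1] after straight(1): (-3, 3) facing up
[2] after arc(left, 4): (-7, 7) facing left
[3] after straight(1): (-8, 7) facing left
no rival 3-sequence matches.

straight(1), arc(left, 4), straight(1)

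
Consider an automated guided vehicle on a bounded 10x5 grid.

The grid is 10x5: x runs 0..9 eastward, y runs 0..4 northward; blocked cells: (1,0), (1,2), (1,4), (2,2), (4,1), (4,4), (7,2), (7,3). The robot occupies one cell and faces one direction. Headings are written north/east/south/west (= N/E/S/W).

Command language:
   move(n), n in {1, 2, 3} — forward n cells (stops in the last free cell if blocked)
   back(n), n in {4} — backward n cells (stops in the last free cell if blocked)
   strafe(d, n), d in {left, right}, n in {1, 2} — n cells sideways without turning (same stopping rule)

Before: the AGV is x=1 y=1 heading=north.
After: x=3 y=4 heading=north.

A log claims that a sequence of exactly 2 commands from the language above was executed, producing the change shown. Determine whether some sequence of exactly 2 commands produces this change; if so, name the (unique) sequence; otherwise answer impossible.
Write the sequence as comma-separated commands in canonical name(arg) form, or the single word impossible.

key: running move(3) before strafe(right, 2) would end elsewhere — order is forced
initial: x=1 y=1 heading=north
[1] after strafe(right, 2): x=3 y=1 heading=north
[2] after move(3): x=3 y=4 heading=north
no other 2-command option fits: unique.

strafe(right, 2), move(3)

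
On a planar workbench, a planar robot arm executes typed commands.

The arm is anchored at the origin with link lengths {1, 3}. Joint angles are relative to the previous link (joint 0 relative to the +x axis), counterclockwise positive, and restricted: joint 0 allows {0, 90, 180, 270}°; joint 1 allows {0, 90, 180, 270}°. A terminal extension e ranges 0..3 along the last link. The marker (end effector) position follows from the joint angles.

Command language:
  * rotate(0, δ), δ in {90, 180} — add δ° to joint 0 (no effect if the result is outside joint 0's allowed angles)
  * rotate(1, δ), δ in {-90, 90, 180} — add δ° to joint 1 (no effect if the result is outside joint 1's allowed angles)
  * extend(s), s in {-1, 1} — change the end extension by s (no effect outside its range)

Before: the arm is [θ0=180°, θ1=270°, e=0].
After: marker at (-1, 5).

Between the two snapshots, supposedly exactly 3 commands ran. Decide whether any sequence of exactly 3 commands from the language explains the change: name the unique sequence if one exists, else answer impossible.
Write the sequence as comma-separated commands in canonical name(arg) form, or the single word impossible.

key: order matters: swapping extend(-1) and extend(1) lands elsewhere
from: [θ0=180°, θ1=270°, e=0]
step 1 (extend(-1)): [θ0=180°, θ1=270°, e=0]
step 2 (extend(1)): [θ0=180°, θ1=270°, e=1]
step 3 (extend(1)): [θ0=180°, θ1=270°, e=2]
uniquely the one of 343 3-step routes that fits.

extend(-1), extend(1), extend(1)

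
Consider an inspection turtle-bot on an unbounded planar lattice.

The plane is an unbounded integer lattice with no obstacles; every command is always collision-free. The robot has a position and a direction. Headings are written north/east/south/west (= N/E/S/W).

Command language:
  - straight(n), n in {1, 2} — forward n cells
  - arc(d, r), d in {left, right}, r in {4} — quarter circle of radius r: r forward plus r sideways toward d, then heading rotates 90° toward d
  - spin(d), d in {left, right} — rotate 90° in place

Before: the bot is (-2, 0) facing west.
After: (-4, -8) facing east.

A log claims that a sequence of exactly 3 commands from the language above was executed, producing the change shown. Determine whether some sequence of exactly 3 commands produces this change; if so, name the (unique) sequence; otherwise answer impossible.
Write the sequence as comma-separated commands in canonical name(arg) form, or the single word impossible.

key: cell and facing (now E) both changed — the 3 commands mix motion and turning
begin: (-2, 0) facing west
[1] after straight(2): (-4, 0) facing west
[2] after arc(left, 4): (-8, -4) facing south
[3] after arc(left, 4): (-4, -8) facing east
all 216 alternatives checked — unique.

straight(2), arc(left, 4), arc(left, 4)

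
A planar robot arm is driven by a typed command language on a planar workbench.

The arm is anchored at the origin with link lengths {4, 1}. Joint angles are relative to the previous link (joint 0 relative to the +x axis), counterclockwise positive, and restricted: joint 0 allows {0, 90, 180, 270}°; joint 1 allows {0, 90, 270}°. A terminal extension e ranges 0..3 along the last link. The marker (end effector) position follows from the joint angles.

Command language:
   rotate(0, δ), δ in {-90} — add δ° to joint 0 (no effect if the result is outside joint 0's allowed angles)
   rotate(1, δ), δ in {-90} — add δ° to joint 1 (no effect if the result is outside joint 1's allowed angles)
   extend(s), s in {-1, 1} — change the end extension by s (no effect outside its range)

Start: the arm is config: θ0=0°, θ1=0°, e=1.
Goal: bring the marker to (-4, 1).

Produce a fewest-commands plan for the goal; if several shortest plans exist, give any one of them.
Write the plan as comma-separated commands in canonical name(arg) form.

extend(-1), rotate(0, -90), rotate(0, -90), rotate(1, -90)

begin: config: θ0=0°, θ1=0°, e=1
1. extend(-1) → config: θ0=0°, θ1=0°, e=0
2. rotate(0, -90) → config: θ0=270°, θ1=0°, e=0
3. rotate(0, -90) → config: θ0=180°, θ1=0°, e=0
4. rotate(1, -90) → config: θ0=180°, θ1=270°, e=0
nothing shorter than 4 reaches the goal.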